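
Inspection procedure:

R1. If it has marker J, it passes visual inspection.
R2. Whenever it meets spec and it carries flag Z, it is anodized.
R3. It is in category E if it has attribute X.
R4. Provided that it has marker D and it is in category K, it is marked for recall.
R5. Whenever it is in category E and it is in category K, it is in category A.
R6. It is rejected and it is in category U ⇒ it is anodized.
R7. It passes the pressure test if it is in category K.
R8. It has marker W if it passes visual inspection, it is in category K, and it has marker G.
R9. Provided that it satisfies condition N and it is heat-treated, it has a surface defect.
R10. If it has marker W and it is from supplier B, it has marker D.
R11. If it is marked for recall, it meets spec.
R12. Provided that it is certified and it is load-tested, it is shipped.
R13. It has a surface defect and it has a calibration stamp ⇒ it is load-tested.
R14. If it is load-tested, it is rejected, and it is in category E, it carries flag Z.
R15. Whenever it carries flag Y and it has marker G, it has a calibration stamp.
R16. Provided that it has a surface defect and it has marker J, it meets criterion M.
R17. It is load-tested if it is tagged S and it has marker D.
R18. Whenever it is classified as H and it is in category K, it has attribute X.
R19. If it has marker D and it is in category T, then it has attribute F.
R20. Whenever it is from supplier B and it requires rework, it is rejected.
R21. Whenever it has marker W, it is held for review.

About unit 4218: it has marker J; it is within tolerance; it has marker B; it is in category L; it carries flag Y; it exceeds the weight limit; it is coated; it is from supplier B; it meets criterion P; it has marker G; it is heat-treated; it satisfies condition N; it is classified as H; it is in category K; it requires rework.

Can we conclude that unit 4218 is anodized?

Yes

By R1 (it has marker J): it passes visual inspection.
By R8 (it passes visual inspection, it is in category K, it has marker G): it has marker W.
By R9 (it satisfies condition N, it is heat-treated): it has a surface defect.
By R10 (it has marker W, it is from supplier B): it has marker D.
By R15 (it carries flag Y, it has marker G): it has a calibration stamp.
By R18 (it is classified as H, it is in category K): it has attribute X.
By R20 (it is from supplier B, it requires rework): it is rejected.
By R3 (it has attribute X): it is in category E.
By R4 (it has marker D, it is in category K): it is marked for recall.
By R11 (it is marked for recall): it meets spec.
By R13 (it has a surface defect, it has a calibration stamp): it is load-tested.
By R14 (it is load-tested, it is rejected, it is in category E): it carries flag Z.
By R2 (it meets spec, it carries flag Z): it is anodized.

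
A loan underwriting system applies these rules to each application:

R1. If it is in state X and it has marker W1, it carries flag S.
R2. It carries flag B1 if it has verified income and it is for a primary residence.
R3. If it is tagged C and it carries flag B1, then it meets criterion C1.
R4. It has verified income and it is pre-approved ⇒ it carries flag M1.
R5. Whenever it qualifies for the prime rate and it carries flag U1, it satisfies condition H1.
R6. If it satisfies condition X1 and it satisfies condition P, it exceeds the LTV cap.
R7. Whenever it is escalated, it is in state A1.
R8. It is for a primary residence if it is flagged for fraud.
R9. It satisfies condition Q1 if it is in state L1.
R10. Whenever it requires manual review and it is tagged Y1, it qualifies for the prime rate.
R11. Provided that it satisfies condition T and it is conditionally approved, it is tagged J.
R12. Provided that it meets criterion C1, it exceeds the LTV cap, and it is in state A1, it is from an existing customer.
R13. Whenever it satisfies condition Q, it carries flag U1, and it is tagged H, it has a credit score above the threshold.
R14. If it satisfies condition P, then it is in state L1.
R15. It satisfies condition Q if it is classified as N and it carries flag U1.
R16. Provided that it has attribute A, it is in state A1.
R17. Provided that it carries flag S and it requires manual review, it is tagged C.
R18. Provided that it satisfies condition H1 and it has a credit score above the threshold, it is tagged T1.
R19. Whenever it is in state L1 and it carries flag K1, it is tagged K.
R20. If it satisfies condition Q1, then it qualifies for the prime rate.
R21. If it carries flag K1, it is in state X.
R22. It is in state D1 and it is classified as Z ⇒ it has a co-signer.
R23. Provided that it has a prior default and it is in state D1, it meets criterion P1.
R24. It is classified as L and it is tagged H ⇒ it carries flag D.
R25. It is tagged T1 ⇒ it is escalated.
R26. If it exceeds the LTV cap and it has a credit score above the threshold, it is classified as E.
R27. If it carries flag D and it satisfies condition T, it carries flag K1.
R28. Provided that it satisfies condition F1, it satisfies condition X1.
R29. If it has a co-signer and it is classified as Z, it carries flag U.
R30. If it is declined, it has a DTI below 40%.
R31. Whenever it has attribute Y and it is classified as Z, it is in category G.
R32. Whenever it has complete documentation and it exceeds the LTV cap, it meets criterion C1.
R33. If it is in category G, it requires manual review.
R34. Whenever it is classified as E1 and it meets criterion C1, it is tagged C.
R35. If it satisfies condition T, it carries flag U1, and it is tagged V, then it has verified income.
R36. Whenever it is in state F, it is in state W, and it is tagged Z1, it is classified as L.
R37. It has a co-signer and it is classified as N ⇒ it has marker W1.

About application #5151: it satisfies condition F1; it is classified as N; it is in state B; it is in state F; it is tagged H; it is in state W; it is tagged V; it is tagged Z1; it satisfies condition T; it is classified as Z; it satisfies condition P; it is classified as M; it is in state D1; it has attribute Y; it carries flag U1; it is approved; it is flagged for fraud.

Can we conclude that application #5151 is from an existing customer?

Yes

By R8 (it is flagged for fraud): it is for a primary residence.
By R14 (it satisfies condition P): it is in state L1.
By R15 (it is classified as N, it carries flag U1): it satisfies condition Q.
By R22 (it is in state D1, it is classified as Z): it has a co-signer.
By R28 (it satisfies condition F1): it satisfies condition X1.
By R31 (it has attribute Y, it is classified as Z): it is in category G.
By R33 (it is in category G): it requires manual review.
By R35 (it satisfies condition T, it carries flag U1, it is tagged V): it has verified income.
By R36 (it is in state F, it is in state W, it is tagged Z1): it is classified as L.
By R37 (it has a co-signer, it is classified as N): it has marker W1.
By R2 (it has verified income, it is for a primary residence): it carries flag B1.
By R6 (it satisfies condition X1, it satisfies condition P): it exceeds the LTV cap.
By R9 (it is in state L1): it satisfies condition Q1.
By R13 (it satisfies condition Q, it carries flag U1, it is tagged H): it has a credit score above the threshold.
By R20 (it satisfies condition Q1): it qualifies for the prime rate.
By R24 (it is classified as L, it is tagged H): it carries flag D.
By R27 (it carries flag D, it satisfies condition T): it carries flag K1.
By R5 (it qualifies for the prime rate, it carries flag U1): it satisfies condition H1.
By R18 (it satisfies condition H1, it has a credit score above the threshold): it is tagged T1.
By R21 (it carries flag K1): it is in state X.
By R25 (it is tagged T1): it is escalated.
By R1 (it is in state X, it has marker W1): it carries flag S.
By R7 (it is escalated): it is in state A1.
By R17 (it carries flag S, it requires manual review): it is tagged C.
By R3 (it is tagged C, it carries flag B1): it meets criterion C1.
By R12 (it meets criterion C1, it exceeds the LTV cap, it is in state A1): it is from an existing customer.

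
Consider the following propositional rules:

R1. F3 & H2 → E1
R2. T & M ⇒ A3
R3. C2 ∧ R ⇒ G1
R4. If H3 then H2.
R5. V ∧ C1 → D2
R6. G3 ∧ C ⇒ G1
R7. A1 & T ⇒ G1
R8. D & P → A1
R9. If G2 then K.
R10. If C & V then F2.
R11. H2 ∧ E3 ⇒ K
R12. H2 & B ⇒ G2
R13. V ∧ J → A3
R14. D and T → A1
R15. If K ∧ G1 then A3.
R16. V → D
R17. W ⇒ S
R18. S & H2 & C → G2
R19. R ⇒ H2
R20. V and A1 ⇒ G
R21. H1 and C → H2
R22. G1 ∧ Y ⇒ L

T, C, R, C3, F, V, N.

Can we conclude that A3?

No

Forward chaining from the given facts derives: F2, D, H2, A1, G, G1.
Rules concluding A3: R2 needs M; R13 needs J; R15 needs K — none of these are established.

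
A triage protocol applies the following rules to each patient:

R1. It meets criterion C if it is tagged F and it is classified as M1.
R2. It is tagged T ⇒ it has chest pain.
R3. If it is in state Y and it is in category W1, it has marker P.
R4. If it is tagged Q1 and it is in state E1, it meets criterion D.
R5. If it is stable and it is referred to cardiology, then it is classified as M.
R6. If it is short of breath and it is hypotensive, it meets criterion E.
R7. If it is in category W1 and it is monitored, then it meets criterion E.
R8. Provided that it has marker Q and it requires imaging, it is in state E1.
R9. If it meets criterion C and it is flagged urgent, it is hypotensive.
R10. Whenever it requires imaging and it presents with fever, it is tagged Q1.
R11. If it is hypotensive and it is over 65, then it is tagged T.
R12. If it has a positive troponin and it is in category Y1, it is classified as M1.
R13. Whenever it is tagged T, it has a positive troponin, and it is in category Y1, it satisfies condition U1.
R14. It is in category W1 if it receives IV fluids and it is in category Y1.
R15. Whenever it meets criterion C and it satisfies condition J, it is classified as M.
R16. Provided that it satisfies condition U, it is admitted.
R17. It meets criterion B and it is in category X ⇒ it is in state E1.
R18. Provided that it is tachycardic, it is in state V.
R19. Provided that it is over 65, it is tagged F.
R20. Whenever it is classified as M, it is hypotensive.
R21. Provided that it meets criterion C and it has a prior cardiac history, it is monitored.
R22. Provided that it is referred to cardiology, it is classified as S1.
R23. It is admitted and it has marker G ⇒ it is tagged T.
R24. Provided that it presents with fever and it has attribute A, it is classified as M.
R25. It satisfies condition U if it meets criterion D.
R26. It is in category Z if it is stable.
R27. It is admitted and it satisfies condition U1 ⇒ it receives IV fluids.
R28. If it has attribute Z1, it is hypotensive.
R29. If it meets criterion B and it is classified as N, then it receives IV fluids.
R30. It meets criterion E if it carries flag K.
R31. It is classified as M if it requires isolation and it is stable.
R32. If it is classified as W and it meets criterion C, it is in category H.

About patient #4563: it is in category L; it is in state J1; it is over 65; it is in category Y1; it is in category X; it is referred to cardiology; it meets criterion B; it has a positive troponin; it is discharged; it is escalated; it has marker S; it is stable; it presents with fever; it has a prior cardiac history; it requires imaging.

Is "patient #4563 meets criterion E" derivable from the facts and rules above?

By R5 (it is stable, it is referred to cardiology): it is classified as M.
By R10 (it requires imaging, it presents with fever): it is tagged Q1.
By R12 (it has a positive troponin, it is in category Y1): it is classified as M1.
By R17 (it meets criterion B, it is in category X): it is in state E1.
By R19 (it is over 65): it is tagged F.
By R20 (it is classified as M): it is hypotensive.
By R1 (it is tagged F, it is classified as M1): it meets criterion C.
By R4 (it is tagged Q1, it is in state E1): it meets criterion D.
By R11 (it is hypotensive, it is over 65): it is tagged T.
By R13 (it is tagged T, it has a positive troponin, it is in category Y1): it satisfies condition U1.
By R21 (it meets criterion C, it has a prior cardiac history): it is monitored.
By R25 (it meets criterion D): it satisfies condition U.
By R16 (it satisfies condition U): it is admitted.
By R27 (it is admitted, it satisfies condition U1): it receives IV fluids.
By R14 (it receives IV fluids, it is in category Y1): it is in category W1.
By R7 (it is in category W1, it is monitored): it meets criterion E.

Yes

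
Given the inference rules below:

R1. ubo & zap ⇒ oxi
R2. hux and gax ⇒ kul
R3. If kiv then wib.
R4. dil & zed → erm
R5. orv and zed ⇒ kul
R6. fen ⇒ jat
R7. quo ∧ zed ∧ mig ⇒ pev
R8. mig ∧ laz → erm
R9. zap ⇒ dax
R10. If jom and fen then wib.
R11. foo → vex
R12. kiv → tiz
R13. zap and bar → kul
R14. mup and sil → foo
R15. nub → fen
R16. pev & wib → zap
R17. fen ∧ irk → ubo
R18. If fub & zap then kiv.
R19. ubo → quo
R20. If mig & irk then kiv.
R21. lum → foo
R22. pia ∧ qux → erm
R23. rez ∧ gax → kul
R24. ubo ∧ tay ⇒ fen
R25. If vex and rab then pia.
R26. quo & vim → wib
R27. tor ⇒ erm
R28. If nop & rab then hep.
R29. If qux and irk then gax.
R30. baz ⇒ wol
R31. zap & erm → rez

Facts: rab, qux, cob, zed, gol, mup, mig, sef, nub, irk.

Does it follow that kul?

No

Forward chaining from the given facts derives: fen, ubo, quo, kiv, gax, wib, jat, pev, tiz, zap, oxi, dax.
Rules concluding kul: R2 needs hux; R5 needs orv; R13 needs bar; R23 needs rez — none of these are established.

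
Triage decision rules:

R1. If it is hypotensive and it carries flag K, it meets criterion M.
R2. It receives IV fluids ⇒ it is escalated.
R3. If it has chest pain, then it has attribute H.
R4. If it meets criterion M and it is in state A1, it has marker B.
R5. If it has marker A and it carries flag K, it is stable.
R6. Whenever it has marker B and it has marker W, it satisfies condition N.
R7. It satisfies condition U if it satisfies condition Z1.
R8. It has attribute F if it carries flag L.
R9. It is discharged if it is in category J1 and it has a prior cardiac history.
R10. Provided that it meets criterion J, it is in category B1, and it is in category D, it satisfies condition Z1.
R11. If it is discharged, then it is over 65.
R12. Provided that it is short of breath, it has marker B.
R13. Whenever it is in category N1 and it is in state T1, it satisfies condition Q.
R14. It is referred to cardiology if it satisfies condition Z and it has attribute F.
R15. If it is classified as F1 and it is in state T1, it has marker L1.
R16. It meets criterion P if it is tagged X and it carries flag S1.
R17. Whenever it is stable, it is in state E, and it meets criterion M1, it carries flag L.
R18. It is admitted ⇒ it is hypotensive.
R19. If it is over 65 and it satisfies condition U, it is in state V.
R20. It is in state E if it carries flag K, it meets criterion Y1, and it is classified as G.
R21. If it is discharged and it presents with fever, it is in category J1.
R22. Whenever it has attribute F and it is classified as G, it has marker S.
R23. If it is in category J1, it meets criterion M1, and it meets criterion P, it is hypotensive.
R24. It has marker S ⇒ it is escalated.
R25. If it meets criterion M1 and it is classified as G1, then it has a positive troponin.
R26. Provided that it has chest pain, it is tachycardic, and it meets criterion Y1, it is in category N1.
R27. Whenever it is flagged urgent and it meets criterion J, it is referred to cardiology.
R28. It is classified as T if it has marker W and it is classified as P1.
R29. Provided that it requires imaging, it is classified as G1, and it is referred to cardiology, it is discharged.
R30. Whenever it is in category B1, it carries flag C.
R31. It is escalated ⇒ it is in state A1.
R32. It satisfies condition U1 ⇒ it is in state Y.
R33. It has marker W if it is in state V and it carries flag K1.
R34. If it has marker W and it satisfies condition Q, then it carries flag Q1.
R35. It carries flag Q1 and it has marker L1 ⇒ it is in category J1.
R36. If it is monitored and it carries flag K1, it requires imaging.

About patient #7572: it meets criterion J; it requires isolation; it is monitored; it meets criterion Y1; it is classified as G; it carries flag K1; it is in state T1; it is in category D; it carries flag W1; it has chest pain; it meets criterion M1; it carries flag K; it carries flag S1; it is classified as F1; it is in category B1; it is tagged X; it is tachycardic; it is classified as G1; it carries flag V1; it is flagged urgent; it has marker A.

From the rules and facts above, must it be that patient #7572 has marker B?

Yes

By R5 (it has marker A, it carries flag K): it is stable.
By R10 (it meets criterion J, it is in category B1, it is in category D): it satisfies condition Z1.
By R15 (it is classified as F1, it is in state T1): it has marker L1.
By R16 (it is tagged X, it carries flag S1): it meets criterion P.
By R20 (it carries flag K, it meets criterion Y1, it is classified as G): it is in state E.
By R26 (it has chest pain, it is tachycardic, it meets criterion Y1): it is in category N1.
By R27 (it is flagged urgent, it meets criterion J): it is referred to cardiology.
By R36 (it is monitored, it carries flag K1): it requires imaging.
By R7 (it satisfies condition Z1): it satisfies condition U.
By R13 (it is in category N1, it is in state T1): it satisfies condition Q.
By R17 (it is stable, it is in state E, it meets criterion M1): it carries flag L.
By R29 (it requires imaging, it is classified as G1, it is referred to cardiology): it is discharged.
By R8 (it carries flag L): it has attribute F.
By R11 (it is discharged): it is over 65.
By R19 (it is over 65, it satisfies condition U): it is in state V.
By R22 (it has attribute F, it is classified as G): it has marker S.
By R24 (it has marker S): it is escalated.
By R31 (it is escalated): it is in state A1.
By R33 (it is in state V, it carries flag K1): it has marker W.
By R34 (it has marker W, it satisfies condition Q): it carries flag Q1.
By R35 (it carries flag Q1, it has marker L1): it is in category J1.
By R23 (it is in category J1, it meets criterion M1, it meets criterion P): it is hypotensive.
By R1 (it is hypotensive, it carries flag K): it meets criterion M.
By R4 (it meets criterion M, it is in state A1): it has marker B.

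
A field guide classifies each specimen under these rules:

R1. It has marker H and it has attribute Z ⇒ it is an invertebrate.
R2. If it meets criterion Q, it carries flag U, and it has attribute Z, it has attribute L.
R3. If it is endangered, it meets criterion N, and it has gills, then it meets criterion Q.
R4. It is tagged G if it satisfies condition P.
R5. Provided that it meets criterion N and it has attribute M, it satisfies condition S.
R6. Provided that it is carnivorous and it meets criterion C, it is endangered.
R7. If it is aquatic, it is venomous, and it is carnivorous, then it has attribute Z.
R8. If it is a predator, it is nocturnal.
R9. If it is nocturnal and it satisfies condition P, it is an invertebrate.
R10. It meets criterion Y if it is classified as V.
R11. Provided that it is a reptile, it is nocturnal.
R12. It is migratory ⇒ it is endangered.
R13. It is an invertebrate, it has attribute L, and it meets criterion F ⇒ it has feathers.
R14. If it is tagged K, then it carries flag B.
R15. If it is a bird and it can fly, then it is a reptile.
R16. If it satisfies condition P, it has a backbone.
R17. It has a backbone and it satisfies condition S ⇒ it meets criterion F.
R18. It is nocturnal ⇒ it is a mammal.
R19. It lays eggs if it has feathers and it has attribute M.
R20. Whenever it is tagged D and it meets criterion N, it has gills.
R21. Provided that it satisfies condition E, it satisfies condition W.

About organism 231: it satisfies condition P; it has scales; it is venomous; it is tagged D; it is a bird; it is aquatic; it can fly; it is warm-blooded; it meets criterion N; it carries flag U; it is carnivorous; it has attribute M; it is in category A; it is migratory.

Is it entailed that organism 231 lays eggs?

Yes

By R5 (it meets criterion N, it has attribute M): it satisfies condition S.
By R7 (it is aquatic, it is venomous, it is carnivorous): it has attribute Z.
By R12 (it is migratory): it is endangered.
By R15 (it is a bird, it can fly): it is a reptile.
By R16 (it satisfies condition P): it has a backbone.
By R17 (it has a backbone, it satisfies condition S): it meets criterion F.
By R20 (it is tagged D, it meets criterion N): it has gills.
By R3 (it is endangered, it meets criterion N, it has gills): it meets criterion Q.
By R11 (it is a reptile): it is nocturnal.
By R2 (it meets criterion Q, it carries flag U, it has attribute Z): it has attribute L.
By R9 (it is nocturnal, it satisfies condition P): it is an invertebrate.
By R13 (it is an invertebrate, it has attribute L, it meets criterion F): it has feathers.
By R19 (it has feathers, it has attribute M): it lays eggs.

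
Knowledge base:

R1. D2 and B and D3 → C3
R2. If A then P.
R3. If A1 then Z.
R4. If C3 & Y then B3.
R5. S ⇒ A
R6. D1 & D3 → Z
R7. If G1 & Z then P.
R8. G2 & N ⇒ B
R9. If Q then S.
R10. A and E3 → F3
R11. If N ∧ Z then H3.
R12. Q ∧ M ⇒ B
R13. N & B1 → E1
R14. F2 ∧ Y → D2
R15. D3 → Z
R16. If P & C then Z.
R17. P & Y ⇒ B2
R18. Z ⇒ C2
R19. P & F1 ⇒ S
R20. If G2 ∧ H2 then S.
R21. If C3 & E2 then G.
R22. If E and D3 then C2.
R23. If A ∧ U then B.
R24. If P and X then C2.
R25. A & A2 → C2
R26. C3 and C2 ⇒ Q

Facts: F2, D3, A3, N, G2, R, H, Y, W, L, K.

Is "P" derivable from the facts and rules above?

B  (by R8: G2, N)
D2  (by R14: F2, Y)
Z  (by R15: D3)
C2  (by R18: Z)
C3  (by R1: D2, B, D3)
Q  (by R26: C3, C2)
S  (by R9: Q)
A  (by R5: S)
P  (by R2: A)

Yes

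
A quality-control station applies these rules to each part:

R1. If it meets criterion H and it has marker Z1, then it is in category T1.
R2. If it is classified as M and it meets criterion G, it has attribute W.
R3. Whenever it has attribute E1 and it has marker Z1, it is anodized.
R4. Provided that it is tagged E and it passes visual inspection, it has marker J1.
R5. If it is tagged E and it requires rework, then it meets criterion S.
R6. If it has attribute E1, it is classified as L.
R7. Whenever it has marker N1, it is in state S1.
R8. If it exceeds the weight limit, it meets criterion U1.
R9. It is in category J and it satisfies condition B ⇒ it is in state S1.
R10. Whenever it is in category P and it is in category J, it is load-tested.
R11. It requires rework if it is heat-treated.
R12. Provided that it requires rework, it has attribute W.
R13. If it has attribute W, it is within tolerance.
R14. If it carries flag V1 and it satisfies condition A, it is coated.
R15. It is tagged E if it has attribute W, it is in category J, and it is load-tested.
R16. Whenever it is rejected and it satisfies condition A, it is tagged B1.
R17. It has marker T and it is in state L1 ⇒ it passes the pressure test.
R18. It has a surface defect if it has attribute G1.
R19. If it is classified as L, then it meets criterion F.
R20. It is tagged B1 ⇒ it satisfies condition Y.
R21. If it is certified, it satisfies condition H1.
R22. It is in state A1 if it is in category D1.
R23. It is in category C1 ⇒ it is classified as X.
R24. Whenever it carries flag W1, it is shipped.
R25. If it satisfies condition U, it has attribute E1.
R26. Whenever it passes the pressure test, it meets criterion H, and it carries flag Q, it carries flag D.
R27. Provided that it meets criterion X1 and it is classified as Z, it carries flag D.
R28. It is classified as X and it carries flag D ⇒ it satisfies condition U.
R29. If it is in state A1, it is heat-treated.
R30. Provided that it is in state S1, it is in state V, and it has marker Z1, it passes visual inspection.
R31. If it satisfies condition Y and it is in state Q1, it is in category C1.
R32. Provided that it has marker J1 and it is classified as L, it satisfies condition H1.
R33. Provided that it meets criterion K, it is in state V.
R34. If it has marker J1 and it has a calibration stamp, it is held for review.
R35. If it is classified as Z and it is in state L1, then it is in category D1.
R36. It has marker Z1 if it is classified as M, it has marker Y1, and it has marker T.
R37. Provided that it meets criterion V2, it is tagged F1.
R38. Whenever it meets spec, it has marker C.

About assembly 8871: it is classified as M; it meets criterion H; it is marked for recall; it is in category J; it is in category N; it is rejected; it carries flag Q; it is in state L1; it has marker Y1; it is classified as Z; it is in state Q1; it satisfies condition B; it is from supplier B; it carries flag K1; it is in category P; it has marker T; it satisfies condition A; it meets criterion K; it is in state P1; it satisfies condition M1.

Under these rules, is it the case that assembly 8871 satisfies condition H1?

By R9 (it is in category J, it satisfies condition B): it is in state S1.
By R10 (it is in category P, it is in category J): it is load-tested.
By R16 (it is rejected, it satisfies condition A): it is tagged B1.
By R17 (it has marker T, it is in state L1): it passes the pressure test.
By R20 (it is tagged B1): it satisfies condition Y.
By R26 (it passes the pressure test, it meets criterion H, it carries flag Q): it carries flag D.
By R31 (it satisfies condition Y, it is in state Q1): it is in category C1.
By R33 (it meets criterion K): it is in state V.
By R35 (it is classified as Z, it is in state L1): it is in category D1.
By R36 (it is classified as M, it has marker Y1, it has marker T): it has marker Z1.
By R22 (it is in category D1): it is in state A1.
By R23 (it is in category C1): it is classified as X.
By R28 (it is classified as X, it carries flag D): it satisfies condition U.
By R29 (it is in state A1): it is heat-treated.
By R30 (it is in state S1, it is in state V, it has marker Z1): it passes visual inspection.
By R11 (it is heat-treated): it requires rework.
By R12 (it requires rework): it has attribute W.
By R15 (it has attribute W, it is in category J, it is load-tested): it is tagged E.
By R25 (it satisfies condition U): it has attribute E1.
By R4 (it is tagged E, it passes visual inspection): it has marker J1.
By R6 (it has attribute E1): it is classified as L.
By R32 (it has marker J1, it is classified as L): it satisfies condition H1.

Yes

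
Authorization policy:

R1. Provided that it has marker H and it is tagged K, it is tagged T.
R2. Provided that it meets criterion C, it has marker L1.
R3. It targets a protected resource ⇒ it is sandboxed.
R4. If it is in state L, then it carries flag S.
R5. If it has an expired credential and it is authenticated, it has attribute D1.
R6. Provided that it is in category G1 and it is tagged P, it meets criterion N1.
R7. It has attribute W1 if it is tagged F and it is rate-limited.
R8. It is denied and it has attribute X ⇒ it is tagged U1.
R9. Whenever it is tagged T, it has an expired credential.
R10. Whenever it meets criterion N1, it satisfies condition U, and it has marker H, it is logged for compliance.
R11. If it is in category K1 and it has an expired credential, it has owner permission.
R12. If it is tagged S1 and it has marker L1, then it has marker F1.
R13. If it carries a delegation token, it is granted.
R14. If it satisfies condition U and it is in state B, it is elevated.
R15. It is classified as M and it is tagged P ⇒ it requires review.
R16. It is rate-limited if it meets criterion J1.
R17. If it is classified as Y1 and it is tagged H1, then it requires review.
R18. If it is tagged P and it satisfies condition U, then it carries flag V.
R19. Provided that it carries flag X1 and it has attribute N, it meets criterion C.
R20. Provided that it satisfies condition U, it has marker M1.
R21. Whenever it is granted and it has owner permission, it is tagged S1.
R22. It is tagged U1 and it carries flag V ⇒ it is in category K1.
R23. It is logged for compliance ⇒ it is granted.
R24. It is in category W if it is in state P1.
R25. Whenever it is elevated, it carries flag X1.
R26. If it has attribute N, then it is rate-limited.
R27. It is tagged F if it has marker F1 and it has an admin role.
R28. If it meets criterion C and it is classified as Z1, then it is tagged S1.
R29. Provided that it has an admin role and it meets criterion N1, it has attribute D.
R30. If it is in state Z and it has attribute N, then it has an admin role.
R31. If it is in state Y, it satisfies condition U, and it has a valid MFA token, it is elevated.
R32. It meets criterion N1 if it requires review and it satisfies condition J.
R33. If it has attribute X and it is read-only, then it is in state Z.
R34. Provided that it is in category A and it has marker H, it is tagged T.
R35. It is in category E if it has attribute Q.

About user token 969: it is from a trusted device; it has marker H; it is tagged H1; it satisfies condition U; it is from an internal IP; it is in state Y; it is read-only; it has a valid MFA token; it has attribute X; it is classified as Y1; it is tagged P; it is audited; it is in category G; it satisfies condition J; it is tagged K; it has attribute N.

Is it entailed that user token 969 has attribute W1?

No

Forward chaining from the given facts derives: is tagged T, has an expired credential, requires review, carries flag V, has marker M1, is rate-limited, is elevated, meets criterion N1, is in state Z, is logged for compliance, is granted, carries flag X1, has an admin role, meets criterion C, has attribute D, has marker L1.
The only rule concluding "it has attribute W1" is R7, which needs "it is tagged F"; that is never established.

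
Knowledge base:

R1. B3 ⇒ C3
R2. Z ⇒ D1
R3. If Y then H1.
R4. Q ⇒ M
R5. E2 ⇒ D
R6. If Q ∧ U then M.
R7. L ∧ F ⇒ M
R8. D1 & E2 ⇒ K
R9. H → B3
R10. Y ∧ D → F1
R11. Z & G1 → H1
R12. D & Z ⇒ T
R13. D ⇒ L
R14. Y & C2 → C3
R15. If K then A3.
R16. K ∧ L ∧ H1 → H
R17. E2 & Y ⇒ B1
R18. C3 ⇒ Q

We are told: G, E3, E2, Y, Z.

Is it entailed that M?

D1  (by R2: Z)
H1  (by R3: Y)
D  (by R5: E2)
K  (by R8: D1, E2)
L  (by R13: D)
H  (by R16: K, L, H1)
B3  (by R9: H)
C3  (by R1: B3)
Q  (by R18: C3)
M  (by R4: Q)

Yes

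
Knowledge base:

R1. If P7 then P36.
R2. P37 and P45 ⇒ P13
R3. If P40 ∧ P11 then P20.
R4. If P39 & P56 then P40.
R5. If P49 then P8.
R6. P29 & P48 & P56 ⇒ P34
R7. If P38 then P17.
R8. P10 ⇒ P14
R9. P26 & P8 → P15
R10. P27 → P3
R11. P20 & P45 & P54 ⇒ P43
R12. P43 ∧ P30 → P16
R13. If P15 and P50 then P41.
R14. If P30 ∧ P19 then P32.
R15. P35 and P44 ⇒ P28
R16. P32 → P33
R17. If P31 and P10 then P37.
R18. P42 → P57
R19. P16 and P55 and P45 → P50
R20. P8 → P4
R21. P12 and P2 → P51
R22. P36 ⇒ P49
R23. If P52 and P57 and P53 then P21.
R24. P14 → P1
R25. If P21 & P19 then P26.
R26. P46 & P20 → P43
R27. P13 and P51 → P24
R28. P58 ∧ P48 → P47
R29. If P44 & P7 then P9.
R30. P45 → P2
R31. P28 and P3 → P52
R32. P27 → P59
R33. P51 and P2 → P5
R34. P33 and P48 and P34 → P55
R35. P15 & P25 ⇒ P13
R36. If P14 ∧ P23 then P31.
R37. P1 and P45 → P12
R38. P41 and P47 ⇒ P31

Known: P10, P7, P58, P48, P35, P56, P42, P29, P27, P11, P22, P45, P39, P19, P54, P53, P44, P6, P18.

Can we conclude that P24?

Forward chaining from the given facts derives: P36, P40, P34, P14, P3, P28, P57, P49, P1, P47, P9, P2, P52, P59, P12, P20, P8, P43, P4, P51, P21, P26, P5, P15.
The only rule concluding P24 is R27, which needs P13; that is never established.

No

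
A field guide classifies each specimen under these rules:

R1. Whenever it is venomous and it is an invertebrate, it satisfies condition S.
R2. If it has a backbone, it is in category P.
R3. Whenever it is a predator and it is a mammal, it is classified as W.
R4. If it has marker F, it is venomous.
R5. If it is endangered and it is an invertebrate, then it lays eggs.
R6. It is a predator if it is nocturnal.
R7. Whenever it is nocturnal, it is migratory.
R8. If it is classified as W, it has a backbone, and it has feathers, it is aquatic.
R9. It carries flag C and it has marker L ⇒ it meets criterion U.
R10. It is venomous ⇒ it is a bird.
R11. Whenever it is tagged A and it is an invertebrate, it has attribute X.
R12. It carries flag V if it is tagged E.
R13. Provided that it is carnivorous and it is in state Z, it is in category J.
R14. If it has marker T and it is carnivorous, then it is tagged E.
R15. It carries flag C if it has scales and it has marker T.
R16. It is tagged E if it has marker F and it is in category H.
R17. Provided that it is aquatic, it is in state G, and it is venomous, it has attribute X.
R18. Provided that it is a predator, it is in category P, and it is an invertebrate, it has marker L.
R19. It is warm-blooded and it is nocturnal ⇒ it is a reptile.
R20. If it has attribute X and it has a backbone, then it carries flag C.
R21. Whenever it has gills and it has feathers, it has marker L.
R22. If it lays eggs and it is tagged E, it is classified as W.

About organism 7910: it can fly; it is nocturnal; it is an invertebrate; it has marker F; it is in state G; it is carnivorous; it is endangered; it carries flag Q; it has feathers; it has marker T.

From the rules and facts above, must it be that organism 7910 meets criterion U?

No

Forward chaining from the given facts derives: is venomous, lays eggs, is a predator, is migratory, is a bird, is tagged E, is classified as W, satisfies condition S, carries flag V.
The only rule concluding "it meets criterion U" is R9, which needs "it carries flag C"; that is never established.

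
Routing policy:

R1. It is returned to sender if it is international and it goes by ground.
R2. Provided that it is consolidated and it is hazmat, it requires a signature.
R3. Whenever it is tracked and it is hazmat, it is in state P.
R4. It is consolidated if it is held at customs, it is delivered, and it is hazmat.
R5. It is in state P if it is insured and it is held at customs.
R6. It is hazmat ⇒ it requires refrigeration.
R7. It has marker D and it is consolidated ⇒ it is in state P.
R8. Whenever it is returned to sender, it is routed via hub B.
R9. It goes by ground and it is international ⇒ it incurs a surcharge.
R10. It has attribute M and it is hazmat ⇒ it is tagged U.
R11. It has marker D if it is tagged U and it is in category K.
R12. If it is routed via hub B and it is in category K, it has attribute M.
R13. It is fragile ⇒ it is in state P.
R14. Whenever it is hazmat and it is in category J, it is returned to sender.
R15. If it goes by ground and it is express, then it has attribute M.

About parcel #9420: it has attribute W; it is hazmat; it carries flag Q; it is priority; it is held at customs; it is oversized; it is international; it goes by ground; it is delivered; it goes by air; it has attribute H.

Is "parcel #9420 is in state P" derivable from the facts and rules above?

Forward chaining from the given facts derives: is returned to sender, is consolidated, requires refrigeration, is routed via hub B, incurs a surcharge, requires a signature.
Rules concluding "it is in state P": R3 needs "it is tracked"; R5 needs "it is insured"; R7 needs "it has marker D"; R13 needs "it is fragile" — none of these are established.

No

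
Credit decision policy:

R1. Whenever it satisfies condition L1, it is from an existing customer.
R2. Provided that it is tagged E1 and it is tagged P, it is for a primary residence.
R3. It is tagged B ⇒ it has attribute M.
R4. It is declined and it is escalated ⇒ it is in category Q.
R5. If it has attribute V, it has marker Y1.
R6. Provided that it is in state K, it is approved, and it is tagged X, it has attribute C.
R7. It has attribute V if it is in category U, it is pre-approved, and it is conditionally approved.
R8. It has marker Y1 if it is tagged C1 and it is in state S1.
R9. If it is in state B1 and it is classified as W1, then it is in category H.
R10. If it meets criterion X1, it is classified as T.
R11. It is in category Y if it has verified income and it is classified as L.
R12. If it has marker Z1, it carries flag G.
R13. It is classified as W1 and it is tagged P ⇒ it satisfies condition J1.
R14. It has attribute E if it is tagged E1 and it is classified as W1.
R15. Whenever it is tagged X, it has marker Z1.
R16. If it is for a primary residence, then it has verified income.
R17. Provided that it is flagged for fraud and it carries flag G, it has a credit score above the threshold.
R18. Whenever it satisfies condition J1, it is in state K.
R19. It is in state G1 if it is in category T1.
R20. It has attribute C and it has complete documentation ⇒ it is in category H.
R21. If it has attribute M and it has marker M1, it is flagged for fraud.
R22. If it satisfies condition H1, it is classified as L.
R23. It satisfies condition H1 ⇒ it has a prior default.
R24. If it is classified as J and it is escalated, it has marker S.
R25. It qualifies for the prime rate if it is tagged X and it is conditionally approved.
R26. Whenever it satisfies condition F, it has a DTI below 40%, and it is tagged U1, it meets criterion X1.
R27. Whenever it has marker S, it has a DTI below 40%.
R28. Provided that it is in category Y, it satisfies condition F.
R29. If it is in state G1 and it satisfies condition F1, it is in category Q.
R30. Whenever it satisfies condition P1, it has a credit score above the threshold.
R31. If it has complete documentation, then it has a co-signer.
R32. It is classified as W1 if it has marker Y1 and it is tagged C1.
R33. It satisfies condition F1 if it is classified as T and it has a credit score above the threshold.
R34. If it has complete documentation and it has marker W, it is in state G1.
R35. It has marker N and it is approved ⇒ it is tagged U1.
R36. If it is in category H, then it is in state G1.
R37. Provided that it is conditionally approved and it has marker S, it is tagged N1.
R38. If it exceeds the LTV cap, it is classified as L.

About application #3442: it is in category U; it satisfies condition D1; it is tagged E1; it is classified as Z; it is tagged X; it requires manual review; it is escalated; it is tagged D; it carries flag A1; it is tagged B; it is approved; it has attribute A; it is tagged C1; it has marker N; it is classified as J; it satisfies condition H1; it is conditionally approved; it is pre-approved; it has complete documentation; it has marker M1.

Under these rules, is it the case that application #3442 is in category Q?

No

Forward chaining from the given facts derives: has attribute M, has attribute V, has marker Z1, is flagged for fraud, is classified as L, has a prior default, has marker S, qualifies for the prime rate, has a DTI below 40%, has a co-signer, is tagged U1, is tagged N1, has marker Y1, carries flag G, has a credit score above the threshold, is classified as W1, has attribute E.
Rules concluding "it is in category Q": R4 needs "it is declined"; R29 needs "it is in state G1" — none of these are established.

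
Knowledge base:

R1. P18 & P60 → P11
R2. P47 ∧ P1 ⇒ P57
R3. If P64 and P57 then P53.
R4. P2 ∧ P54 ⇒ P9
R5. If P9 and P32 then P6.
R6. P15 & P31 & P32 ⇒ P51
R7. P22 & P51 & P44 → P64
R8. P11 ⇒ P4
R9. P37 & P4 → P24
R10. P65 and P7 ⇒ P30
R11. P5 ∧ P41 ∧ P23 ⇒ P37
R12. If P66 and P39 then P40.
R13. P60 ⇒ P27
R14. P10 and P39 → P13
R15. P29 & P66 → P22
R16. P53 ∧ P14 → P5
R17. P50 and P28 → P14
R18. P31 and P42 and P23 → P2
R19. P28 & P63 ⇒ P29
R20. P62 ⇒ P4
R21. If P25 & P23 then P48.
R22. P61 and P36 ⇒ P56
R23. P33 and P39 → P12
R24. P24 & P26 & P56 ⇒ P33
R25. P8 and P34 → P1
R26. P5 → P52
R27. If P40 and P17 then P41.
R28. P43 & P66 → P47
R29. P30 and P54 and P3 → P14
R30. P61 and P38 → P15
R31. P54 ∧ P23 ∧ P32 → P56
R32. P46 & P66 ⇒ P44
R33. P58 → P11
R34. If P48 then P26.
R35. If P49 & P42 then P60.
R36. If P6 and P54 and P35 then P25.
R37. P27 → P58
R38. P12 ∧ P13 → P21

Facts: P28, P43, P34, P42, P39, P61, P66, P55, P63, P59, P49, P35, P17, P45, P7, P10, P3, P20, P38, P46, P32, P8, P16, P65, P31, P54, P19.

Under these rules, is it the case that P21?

No

Forward chaining from the given facts derives: P30, P40, P13, P29, P1, P41, P47, P14, P15, P44, P60, P57, P51, P27, P22, P58, P64, P11, P53, P4, P5, P52.
The only rule concluding P21 is R38, which needs P12; that is never established.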